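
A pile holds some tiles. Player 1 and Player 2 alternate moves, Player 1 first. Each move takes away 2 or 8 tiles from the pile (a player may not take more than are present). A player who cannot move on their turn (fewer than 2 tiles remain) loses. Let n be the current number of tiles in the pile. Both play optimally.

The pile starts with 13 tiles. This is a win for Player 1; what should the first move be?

Remove 2, leaving 11.

Use the standard recursion: the mover loses at a terminal position; elsewhere, the mover wins exactly when some move hands the opponent an L position.
n=0: no move → L
n=1: no move → L
n=2: W (go to 0, an L position)
n=3: W (go to 1, an L position)
n=4: L (sole option 2(W) is W)
n=5: L (sole option 3(W) is W)
n=6: W (go to 4, an L position)
n=7: W (go to 5, an L position)
n=8: W (go to 0, an L position)
n=9: W (go to 1, an L position)
n=10: L (options 8(W), 2(W) are all W)
n=11: L (options 9(W), 3(W) are all W)
n=12: W (go to 10, an L position)
n=13: W (go to 11, an L position)
From 13, the L positions reachable in one move are: 11, 5. Any move reaching one of these is winning.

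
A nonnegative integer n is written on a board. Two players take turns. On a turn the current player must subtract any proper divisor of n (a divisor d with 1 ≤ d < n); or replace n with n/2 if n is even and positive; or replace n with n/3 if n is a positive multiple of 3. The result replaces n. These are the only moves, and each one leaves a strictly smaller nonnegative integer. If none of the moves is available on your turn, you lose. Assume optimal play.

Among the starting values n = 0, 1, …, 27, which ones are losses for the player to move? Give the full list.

Positions with no move are L. A position that does have a move is losing for the player to move precisely when every available move leads to a winning position for the opponent. Fill in the labels:
n=0: no move → L
n=1: no move → L
n=2: reaches L-position 1 → W
n=3: reaches L-position 1 → W
n=4: only reaches 2(W), 3(W), all W → L
n=5: reaches L-position 4 → W
n=6: reaches L-position 4 → W
n=7: only reaches 6(W), which is W → L
n=8: reaches L-position 4 → W
n=9: only reaches 3(W), 6(W), 8(W), all W → L
n=10: reaches L-position 9 → W
n=11: only reaches 10(W), which is W → L
n=12: reaches L-position 4 → W
n=13: only reaches 12(W), which is W → L
n=14: reaches L-position 7 → W
n=15: only reaches 5(W), 10(W), 12(W), 14(W), all W → L
n=16: reaches L-position 15 → W
n=17: only reaches 16(W), which is W → L
n=18: reaches L-position 9 → W
n=19: only reaches 18(W), which is W → L
n=20: reaches L-position 15 → W
n=21: reaches L-position 7 → W
n=22: reaches L-position 11 → W
n=23: only reaches 22(W), which is W → L
n=24: reaches L-position 23 → W
n=25: only reaches 20(W), 24(W), all W → L
n=26: reaches L-position 13 → W
n=27: reaches L-position 9 → W
The losing starting values of n are exactly the entries labelled L in this table (12 of them).

0, 1, 4, 7, 9, 11, 13, 15, 17, 19, 23, 25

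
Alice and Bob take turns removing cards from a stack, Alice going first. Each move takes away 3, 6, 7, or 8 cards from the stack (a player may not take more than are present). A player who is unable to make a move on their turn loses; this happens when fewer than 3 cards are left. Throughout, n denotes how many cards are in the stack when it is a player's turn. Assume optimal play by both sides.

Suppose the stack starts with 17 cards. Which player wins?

Compute win/loss labels from the base case upward. A position with no move is L. Any other position is W if it can reach an L in one move, else L.
n=0: no move → L
n=1: no move → L
n=2: no move → L
n=3: →0(L), so W
n=4: →1(L), so W
n=5: →2(L), so W
n=6: →0(L), so W
n=7: →1(L), so W
n=8: →2(L), so W
n=9: →2(L), so W
n=10: →2(L), so W
n=11: →8(W), 5(W), 4(W), 3(W) — all W, so L
n=12: →9(W), 6(W), 5(W), 4(W) — all W, so L
n=13: →10(W), 7(W), 6(W), 5(W) — all W, so L
n=14: →11(L), so W
n=15: →12(L), so W
n=16: →13(L), so W
n=17: →11(L), so W
The starting position 17 is W: Alice should remove 6, leaving 11, handing over an L position.

Alice wins.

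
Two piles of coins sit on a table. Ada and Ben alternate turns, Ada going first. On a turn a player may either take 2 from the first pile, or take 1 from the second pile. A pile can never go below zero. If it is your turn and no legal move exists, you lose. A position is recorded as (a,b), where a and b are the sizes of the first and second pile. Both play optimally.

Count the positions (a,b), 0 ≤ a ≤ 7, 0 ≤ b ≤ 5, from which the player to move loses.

Work bottom-up. With no move the player to move loses. Otherwise the position is W if at least one move leads to an L position for the opponent, and L if every move leads to a W.
Every move lowers a or b (never raises either), so fill the grid row by row in increasing a, and left to right within a row: each cell's successors are then already labelled.
      b=0  b=1  b=2  b=3  b=4  b=5
a=0:    L    W    L    W    L    W
a=1:    L    W    L    W    L    W
a=2:    W    L    W    L    W    L
a=3:    W    L    W    L    W    L
a=4:    L    W    L    W    L    W
a=5:    L    W    L    W    L    W
a=6:    W    L    W    L    W    L
a=7:    W    L    W    L    W    L
Cells with no legal move (terminal, hence L): (0,0), (1,0).
The remaining L cells, each justified by listing all of its moves:
(0,2): only reaches (0,1)(W), which is W → L
(0,4): only reaches (0,3)(W), which is W → L
(1,2): only reaches (1,1)(W), which is W → L
(1,4): only reaches (1,3)(W), which is W → L
(2,1): only reaches (0,1)(W), (2,0)(W), all W → L
(2,3): only reaches (0,3)(W), (2,2)(W), all W → L
(2,5): only reaches (0,5)(W), (2,4)(W), all W → L
(3,1): only reaches (1,1)(W), (3,0)(W), all W → L
(3,3): only reaches (1,3)(W), (3,2)(W), all W → L
(3,5): only reaches (1,5)(W), (3,4)(W), all W → L
(4,0): only reaches (2,0)(W), which is W → L
(4,2): only reaches (2,2)(W), (4,1)(W), all W → L
(4,4): only reaches (2,4)(W), (4,3)(W), all W → L
(5,0): only reaches (3,0)(W), which is W → L
(5,2): only reaches (3,2)(W), (5,1)(W), all W → L
(5,4): only reaches (3,4)(W), (5,3)(W), all W → L
(6,1): only reaches (4,1)(W), (6,0)(W), all W → L
(6,3): only reaches (4,3)(W), (6,2)(W), all W → L
(6,5): only reaches (4,5)(W), (6,4)(W), all W → L
(7,1): only reaches (5,1)(W), (7,0)(W), all W → L
(7,3): only reaches (5,3)(W), (7,2)(W), all W → L
(7,5): only reaches (5,5)(W), (7,4)(W), all W → L
Every other cell has at least one move into one of the L cells above, so it is W.
L cells per row: a=0: 3, a=1: 3, a=2: 3, a=3: 3, a=4: 3, a=5: 3, a=6: 3, a=7: 3; total 24.

24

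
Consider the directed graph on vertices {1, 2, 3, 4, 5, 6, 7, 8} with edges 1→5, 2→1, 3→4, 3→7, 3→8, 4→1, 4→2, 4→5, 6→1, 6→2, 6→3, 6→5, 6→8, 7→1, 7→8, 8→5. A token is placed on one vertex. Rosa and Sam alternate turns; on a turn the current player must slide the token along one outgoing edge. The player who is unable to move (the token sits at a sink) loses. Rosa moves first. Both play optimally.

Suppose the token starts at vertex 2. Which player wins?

Work bottom-up. With no move the player to move loses. Otherwise the position is W if at least one move leads to an L position for the opponent, and L if every move leads to a W.
Every edge goes from a vertex to one that appears earlier in the order 5, 1, 8, 7, 2, 4, 3, 6, so processing vertices in that order labels each vertex after all of its successors.
5: no outgoing edge → L
1: W (go to 5, an L position)
8: W (go to 5, an L position)
7: L (options 8(W), 1(W) are all W)
2: L (sole option 1(W) is W)
4: W (go to 2, an L position)
3: W (go to 7, an L position)
6: W (go to 2, an L position)
Every move from 2 reaches a W position, so the mover loses.

Sam wins.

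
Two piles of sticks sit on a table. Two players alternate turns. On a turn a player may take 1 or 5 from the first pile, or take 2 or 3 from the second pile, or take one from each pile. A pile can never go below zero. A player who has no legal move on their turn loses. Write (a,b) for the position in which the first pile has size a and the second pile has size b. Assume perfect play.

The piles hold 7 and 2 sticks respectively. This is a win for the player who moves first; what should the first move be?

Positions with no move are L. A position that does have a move is losing for the player to move precisely when every available move leads to a winning position for the opponent. Fill in the labels:
No move ever increases a pile, so every position that can arise here has a ≤ 7 and b ≤ 2; it is enough to label the cells with 0 ≤ a ≤ 7 and 0 ≤ b ≤ 2.
Every move lowers a or b (never raises either), so fill the grid row by row in increasing a, and left to right within a row: each cell's successors are then already labelled.
      b=0  b=1  b=2
a=0:    L    L    W
a=1:    W    W    W
a=2:    L    L    W
a=3:    W    W    W
a=4:    L    L    W
a=5:    W    W    W
a=6:    L    L    W
a=7:    W    W    W
Cells with no legal move (terminal, hence L): (0,0), (0,1).
The remaining L cells, each justified by listing all of its moves:
(2,0): L (sole option (1,0)(W) is W)
(2,1): L (options (1,1)(W), (1,0)(W) are all W)
(4,0): L (sole option (3,0)(W) is W)
(4,1): L (options (3,1)(W), (3,0)(W) are all W)
(6,0): L (options (5,0)(W), (1,0)(W) are all W)
(6,1): L (options (5,1)(W), (1,1)(W), (5,0)(W) are all W)
Every other cell has at least one move into one of the L cells above, so it is W.
From (7,2), the L positions reachable in one move are: (6,1).

Move to (6,1).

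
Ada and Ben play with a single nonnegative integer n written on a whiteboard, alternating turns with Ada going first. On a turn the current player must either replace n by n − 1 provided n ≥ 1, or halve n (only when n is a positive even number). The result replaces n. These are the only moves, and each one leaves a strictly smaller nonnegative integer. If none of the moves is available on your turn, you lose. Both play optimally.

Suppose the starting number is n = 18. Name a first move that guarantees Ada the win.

Label each position W (a win for the player to move) or L (a loss). A position with no legal move is L; any other position is W exactly when some move reaches an L, and L when every move reaches a W.
n=0: no move → L
n=1: can move to 0, which is L ⇒ W
n=2: the only move is to 1(W), a W ⇒ L
n=3: can move to 2, which is L ⇒ W
n=4: can move to 2, which is L ⇒ W
n=5: the only move is to 4(W), a W ⇒ L
n=6: can move to 5, which is L ⇒ W
n=7: the only move is to 6(W), a W ⇒ L
n=8: can move to 7, which is L ⇒ W
n=9: the only move is to 8(W), a W ⇒ L
n=10: can move to 5, which is L ⇒ W
n=11: the only move is to 10(W), a W ⇒ L
n=12: can move to 11, which is L ⇒ W
n=13: the only move is to 12(W), a W ⇒ L
n=14: can move to 7, which is L ⇒ W
n=15: the only move is to 14(W), a W ⇒ L
n=16: can move to 15, which is L ⇒ W
n=17: the only move is to 16(W), a W ⇒ L
n=18: can move to 9, which is L ⇒ W
From 18, the L positions reachable in one move are: 9, 17. Any move reaching one of these is winning.

Move to 9.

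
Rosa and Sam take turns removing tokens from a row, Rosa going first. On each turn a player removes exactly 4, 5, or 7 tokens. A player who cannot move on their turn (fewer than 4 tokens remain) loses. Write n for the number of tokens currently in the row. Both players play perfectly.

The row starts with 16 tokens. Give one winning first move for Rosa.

Remove 4, leaving 12.

Compute win/loss labels from the base case upward. A position with no move is L. Any other position is W if it can reach an L in one move, else L.
n=0: no move → L
n=1: no move → L
n=2: no move → L
n=3: no move → L
n=4: →0(L), so W
n=5: →1(L), so W
n=6: →2(L), so W
n=7: →3(L), so W
n=8: →3(L), so W
n=9: →2(L), so W
n=10: →3(L), so W
n=11: →7(W), 6(W), 4(W) — all W, so L
n=12: →8(W), 7(W), 5(W) — all W, so L
n=13: →9(W), 8(W), 6(W) — all W, so L
n=14: →10(W), 9(W), 7(W) — all W, so L
n=15: →11(L), so W
n=16: →12(L), so W
From 16, the L positions reachable in one move are: 12, 11. Any move reaching one of these is winning.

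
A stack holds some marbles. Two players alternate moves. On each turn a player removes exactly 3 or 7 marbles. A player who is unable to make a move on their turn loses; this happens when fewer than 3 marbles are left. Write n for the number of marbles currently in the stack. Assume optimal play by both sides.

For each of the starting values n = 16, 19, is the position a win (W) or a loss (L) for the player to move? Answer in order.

16: L, 19: W

Positions with no move are L. A position that does have a move is losing for the player to move precisely when every available move leads to a winning position for the opponent. Fill in the labels:
n=0: no move → L
n=1: no move → L
n=2: no move → L
n=3: W (go to 0, an L position)
n=4: W (go to 1, an L position)
n=5: W (go to 2, an L position)
n=6: L (sole option 3(W) is W)
n=7: W (go to 0, an L position)
n=8: W (go to 1, an L position)
n=9: W (go to 6, an L position)
n=10: L (options 7(W), 3(W) are all W)
n=11: L (options 8(W), 4(W) are all W)
n=12: L (options 9(W), 5(W) are all W)
n=13: W (go to 10, an L position)
n=14: W (go to 11, an L position)
n=15: W (go to 12, an L position)
n=16: L (options 13(W), 9(W) are all W)
n=17: W (go to 10, an L position)
n=18: W (go to 11, an L position)
n=19: W (go to 16, an L position)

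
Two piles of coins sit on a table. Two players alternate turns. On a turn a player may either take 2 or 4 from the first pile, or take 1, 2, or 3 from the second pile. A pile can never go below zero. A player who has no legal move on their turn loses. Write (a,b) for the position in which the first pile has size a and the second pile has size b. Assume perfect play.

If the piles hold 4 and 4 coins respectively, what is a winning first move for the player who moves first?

Move to (0,4).

Use the standard recursion: the mover loses at a terminal position; elsewhere, the mover wins exactly when some move hands the opponent an L position.
No move ever increases a pile, so every position that can arise here has a ≤ 4 and b ≤ 4; it is enough to label the cells with 0 ≤ a ≤ 4 and 0 ≤ b ≤ 4.
Every move lowers a or b (never raises either), so fill the grid row by row in increasing a, and left to right within a row: each cell's successors are then already labelled.
      b=0  b=1  b=2  b=3  b=4
a=0:    L    W    W    W    L
a=1:    L    W    W    W    L
a=2:    W    L    W    W    W
a=3:    W    L    W    W    W
a=4:    W    W    L    W    W
Cells with no legal move (terminal, hence L): (0,0), (1,0).
The remaining L cells, each justified by listing all of its moves:
(0,4): →(0,3)(W), (0,2)(W), (0,1)(W) — all W, so L
(1,4): →(1,3)(W), (1,2)(W), (1,1)(W) — all W, so L
(2,1): →(0,1)(W), (2,0)(W) — all W, so L
(3,1): →(1,1)(W), (3,0)(W) — all W, so L
(4,2): →(2,2)(W), (0,2)(W), (4,1)(W), (4,0)(W) — all W, so L
Every other cell has at least one move into one of the L cells above, so it is W.
From (4,4), the L positions reachable in one move are: (0,4), (4,2). Any move reaching one of these is winning.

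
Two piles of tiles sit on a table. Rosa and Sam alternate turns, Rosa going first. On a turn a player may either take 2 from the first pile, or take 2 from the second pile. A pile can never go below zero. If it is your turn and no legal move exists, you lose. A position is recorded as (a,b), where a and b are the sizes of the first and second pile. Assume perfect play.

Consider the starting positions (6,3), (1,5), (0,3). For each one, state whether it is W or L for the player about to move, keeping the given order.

Label each position W (a win for the player to move) or L (a loss). A position with no legal move is L; any other position is W exactly when some move reaches an L, and L when every move reaches a W.
No move ever increases a pile, so every position that can arise here has a ≤ 6 and b ≤ 5; it is enough to label the cells with 0 ≤ a ≤ 6 and 0 ≤ b ≤ 5.
Every move lowers a or b (never raises either), so fill the grid row by row in increasing a, and left to right within a row: each cell's successors are then already labelled.
      b=0  b=1  b=2  b=3  b=4  b=5
a=0:    L    L    W    W    L    L
a=1:    L    L    W    W    L    L
a=2:    W    W    L    L    W    W
a=3:    W    W    L    L    W    W
a=4:    L    L    W    W    L    L
a=5:    L    L    W    W    L    L
a=6:    W    W    L    L    W    W
Cells with no legal move (terminal, hence L): (0,0), (0,1), (1,0), (1,1).
The remaining L cells, each justified by listing all of its moves:
(0,4): L (sole option (0,2)(W) is W)
(0,5): L (sole option (0,3)(W) is W)
(1,4): L (sole option (1,2)(W) is W)
(1,5): L (sole option (1,3)(W) is W)
(2,2): L (options (0,2)(W), (2,0)(W) are all W)
(2,3): L (options (0,3)(W), (2,1)(W) are all W)
(3,2): L (options (1,2)(W), (3,0)(W) are all W)
(3,3): L (options (1,3)(W), (3,1)(W) are all W)
(4,0): L (sole option (2,0)(W) is W)
(4,1): L (sole option (2,1)(W) is W)
(4,4): L (options (2,4)(W), (4,2)(W) are all W)
(4,5): L (options (2,5)(W), (4,3)(W) are all W)
(5,0): L (sole option (3,0)(W) is W)
(5,1): L (sole option (3,1)(W) is W)
(5,4): L (options (3,4)(W), (5,2)(W) are all W)
(5,5): L (options (3,5)(W), (5,3)(W) are all W)
(6,2): L (options (4,2)(W), (6,0)(W) are all W)
(6,3): L (options (4,3)(W), (6,1)(W) are all W)
Every other cell has at least one move into one of the L cells above, so it is W.
(6,3): one of the L cells justified above, so L
(1,5): one of the L cells justified above, so L
(0,3): the move to (0,1) reaches an L cell, so W

(6,3): L, (1,5): L, (0,3): W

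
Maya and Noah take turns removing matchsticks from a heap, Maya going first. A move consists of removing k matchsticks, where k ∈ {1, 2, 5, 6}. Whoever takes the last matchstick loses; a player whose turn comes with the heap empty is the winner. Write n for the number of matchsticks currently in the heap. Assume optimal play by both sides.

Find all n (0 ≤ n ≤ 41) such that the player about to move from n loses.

1, 4, 8, 11, 15, 18, 22, 25, 29, 32, 36, 39

Work bottom-up. With no move the player to move wins. Otherwise the position is W if at least one move leads to an L position for the opponent, and L if every move leads to a W.
n=0: no move; the opponent has just taken the last matchstick and therefore loses → W
n=1: the only move is to 0(W), a W ⇒ L
n=2: can move to 1, which is L ⇒ W
n=3: can move to 1, which is L ⇒ W
n=4: moves to 3(W), 2(W); every one is W ⇒ L
n=5: can move to 4, which is L ⇒ W
n=6: can move to 4, which is L ⇒ W
n=7: can move to 1, which is L ⇒ W
n=8: moves to 7(W), 6(W), 3(W), 2(W); every one is W ⇒ L
n=9: can move to 8, which is L ⇒ W
n=10: can move to 8, which is L ⇒ W
n=11: moves to 10(W), 9(W), 6(W), 5(W); every one is W ⇒ L
n=12: can move to 11, which is L ⇒ W
n=13: can move to 11, which is L ⇒ W
n=14: can move to 8, which is L ⇒ W
n=15: moves to 14(W), 13(W), 10(W), 9(W); every one is W ⇒ L
n=16: can move to 15, which is L ⇒ W
n=17: can move to 15, which is L ⇒ W
n=18: moves to 17(W), 16(W), 13(W), 12(W); every one is W ⇒ L
n=19: can move to 18, which is L ⇒ W
n=20: can move to 18, which is L ⇒ W
n=21: can move to 15, which is L ⇒ W
n=22: moves to 21(W), 20(W), 17(W), 16(W); every one is W ⇒ L
n=23: can move to 22, which is L ⇒ W
n=24: can move to 22, which is L ⇒ W
n=25: moves to 24(W), 23(W), 20(W), 19(W); every one is W ⇒ L
n=26: can move to 25, which is L ⇒ W
n=27: can move to 25, which is L ⇒ W
n=28: can move to 22, which is L ⇒ W
n=29: moves to 28(W), 27(W), 24(W), 23(W); every one is W ⇒ L
n=30: can move to 29, which is L ⇒ W
n=31: can move to 29, which is L ⇒ W
n=32: moves to 31(W), 30(W), 27(W), 26(W); every one is W ⇒ L
n=33: can move to 32, which is L ⇒ W
n=34: can move to 32, which is L ⇒ W
n=35: can move to 29, which is L ⇒ W
n=36: moves to 35(W), 34(W), 31(W), 30(W); every one is W ⇒ L
n=37: can move to 36, which is L ⇒ W
n=38: can move to 36, which is L ⇒ W
n=39: moves to 38(W), 37(W), 34(W), 33(W); every one is W ⇒ L
n=40: can move to 39, which is L ⇒ W
n=41: can move to 39, which is L ⇒ W
Reading off the rows marked L gives the requested list; there are 12 such values of n.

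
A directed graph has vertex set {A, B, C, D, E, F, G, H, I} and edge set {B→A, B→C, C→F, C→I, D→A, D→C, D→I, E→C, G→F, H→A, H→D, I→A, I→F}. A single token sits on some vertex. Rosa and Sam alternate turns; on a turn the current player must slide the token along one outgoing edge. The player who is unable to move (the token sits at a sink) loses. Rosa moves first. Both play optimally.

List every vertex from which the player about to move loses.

A, E, F

Classify positions by backward induction: terminal positions (no move available) are L. From any other position, the mover wins iff some move reaches an L.
Every edge goes from a vertex to one that appears earlier in the order A, F, I, C, E, G, D, H, B, so processing vertices in that order labels each vertex after all of its successors.
A: no outgoing edge → L
F: no outgoing edge → L
I: →F(L), so W
C: →F(L), so W
E: →C(W) only, which is W, so L
G: →F(L), so W
D: →A(L), so W
H: →A(L), so W
B: →A(L), so W
Reading off the rows marked L gives the requested list; there are 3 such vertices.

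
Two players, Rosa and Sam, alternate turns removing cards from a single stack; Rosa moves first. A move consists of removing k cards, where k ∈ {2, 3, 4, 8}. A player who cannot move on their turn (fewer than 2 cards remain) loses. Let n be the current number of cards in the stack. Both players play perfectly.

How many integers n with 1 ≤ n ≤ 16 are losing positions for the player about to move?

5

Classify positions by backward induction: terminal positions (no move available) are L. From any other position, the mover wins iff some move reaches an L.
n=0: no move → L
n=1: no move → L
n=2: reaches L-position 0 → W
n=3: reaches L-position 1 → W
n=4: reaches L-position 1 → W
n=5: reaches L-position 1 → W
n=6: only reaches 4(W), 3(W), 2(W), all W → L
n=7: only reaches 5(W), 4(W), 3(W), all W → L
n=8: reaches L-position 6 → W
n=9: reaches L-position 7 → W
n=10: reaches L-position 7 → W
n=11: reaches L-position 7 → W
n=12: only reaches 10(W), 9(W), 8(W), 4(W), all W → L
n=13: only reaches 11(W), 10(W), 9(W), 5(W), all W → L
n=14: reaches L-position 12 → W
n=15: reaches L-position 13 → W
n=16: reaches L-position 13 → W
L entries with 1 ≤ n ≤ 16 (n=0 is outside the asked range and is not counted): n = 1, 6, 7, 12, 13; that makes 5.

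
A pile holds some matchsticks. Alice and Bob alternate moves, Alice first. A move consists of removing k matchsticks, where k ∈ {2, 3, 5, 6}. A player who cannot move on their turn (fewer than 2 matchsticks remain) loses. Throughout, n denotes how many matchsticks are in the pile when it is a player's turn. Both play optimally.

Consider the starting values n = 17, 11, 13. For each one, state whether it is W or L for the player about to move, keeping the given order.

17: L, 11: W, 13: W

Label each position W (a win for the player to move) or L (a loss). A position with no legal move is L; any other position is W exactly when some move reaches an L, and L when every move reaches a W.
n=0: no move → L
n=1: no move → L
n=2: reaches L-position 0 → W
n=3: reaches L-position 1 → W
n=4: reaches L-position 1 → W
n=5: reaches L-position 0 → W
n=6: reaches L-position 1 → W
n=7: reaches L-position 1 → W
n=8: only reaches 6(W), 5(W), 3(W), 2(W), all W → L
n=9: only reaches 7(W), 6(W), 4(W), 3(W), all W → L
n=10: reaches L-position 8 → W
n=11: reaches L-position 9 → W
n=12: reaches L-position 9 → W
n=13: reaches L-position 8 → W
n=14: reaches L-position 9 → W
n=15: reaches L-position 9 → W
n=16: only reaches 14(W), 13(W), 11(W), 10(W), all W → L
n=17: only reaches 15(W), 14(W), 12(W), 11(W), all W → L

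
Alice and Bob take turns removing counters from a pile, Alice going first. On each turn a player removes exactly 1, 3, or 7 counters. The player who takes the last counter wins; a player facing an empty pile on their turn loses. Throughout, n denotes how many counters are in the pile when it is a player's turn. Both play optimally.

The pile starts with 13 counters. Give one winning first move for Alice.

Remove 1, leaving 12.

Build the W/L table. Terminal = L. A non-terminal position is W if it has a move to some L; otherwise it is L.
n=0: no move → L
n=1: →0(L), so W
n=2: →1(W) only, which is W, so L
n=3: →2(L), so W
n=4: →3(W), 1(W) — all W, so L
n=5: →4(L), so W
n=6: →5(W), 3(W) — all W, so L
n=7: →6(L), so W
n=8: →7(W), 5(W), 1(W) — all W, so L
n=9: →8(L), so W
n=10: →9(W), 7(W), 3(W) — all W, so L
n=11: →10(L), so W
n=12: →11(W), 9(W), 5(W) — all W, so L
n=13: →12(L), so W
From 13, the L positions reachable in one move are: 12, 10, 6. Any move reaching one of these is winning.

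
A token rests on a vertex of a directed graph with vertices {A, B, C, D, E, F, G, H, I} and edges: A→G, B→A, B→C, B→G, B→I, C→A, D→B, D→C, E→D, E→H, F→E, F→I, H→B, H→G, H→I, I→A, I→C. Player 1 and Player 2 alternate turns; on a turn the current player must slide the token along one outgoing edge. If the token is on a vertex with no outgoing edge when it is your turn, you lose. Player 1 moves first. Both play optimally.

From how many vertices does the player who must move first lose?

3

Use the standard recursion: the mover loses at a terminal position; elsewhere, the mover wins exactly when some move hands the opponent an L position.
Every edge goes from a vertex to one that appears earlier in the order G, A, C, I, B, H, D, E, F, so processing vertices in that order labels each vertex after all of its successors.
G: no outgoing edge → L
A: W (go to G, an L position)
C: L (sole option A(W) is W)
I: W (go to C, an L position)
B: W (go to C, an L position)
H: W (go to G, an L position)
D: W (go to C, an L position)
E: L (options D(W), H(W) are all W)
F: W (go to E, an L position)
The L vertices are C, E, G; that is 3 in all.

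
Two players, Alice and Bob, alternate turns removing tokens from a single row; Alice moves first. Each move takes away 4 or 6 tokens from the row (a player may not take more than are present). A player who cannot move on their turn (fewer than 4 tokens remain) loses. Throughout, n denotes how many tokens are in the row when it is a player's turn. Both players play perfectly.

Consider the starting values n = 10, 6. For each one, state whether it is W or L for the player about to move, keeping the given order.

10: L, 6: W

Build the W/L table. Terminal = L. A non-terminal position is W if it has a move to some L; otherwise it is L.
n=0: no move → L
n=1: no move → L
n=2: no move → L
n=3: no move → L
n=4: reaches L-position 0 → W
n=5: reaches L-position 1 → W
n=6: reaches L-position 2 → W
n=7: reaches L-position 3 → W
n=8: reaches L-position 2 → W
n=9: reaches L-position 3 → W
n=10: only reaches 6(W), 4(W), all W → L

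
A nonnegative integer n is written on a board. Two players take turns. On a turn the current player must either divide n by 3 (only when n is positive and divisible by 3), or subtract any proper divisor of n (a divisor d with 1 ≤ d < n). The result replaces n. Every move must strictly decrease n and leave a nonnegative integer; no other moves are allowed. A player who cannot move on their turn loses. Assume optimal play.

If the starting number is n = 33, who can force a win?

The first player wins.

Compute win/loss labels from the base case upward. A position with no move is L. Any other position is W if it can reach an L in one move, else L.
n=0: no move → L
n=1: no move → L
n=2: W (go to 1, an L position)
n=3: W (go to 1, an L position)
n=4: L (options 2(W), 3(W) are all W)
n=5: W (go to 4, an L position)
n=6: W (go to 4, an L position)
n=7: L (sole option 6(W) is W)
n=8: W (go to 4, an L position)
n=9: L (options 3(W), 6(W), 8(W) are all W)
n=10: W (go to 9, an L position)
n=11: L (sole option 10(W) is W)
n=12: W (go to 4, an L position)
n=13: L (sole option 12(W) is W)
n=14: W (go to 7, an L position)
n=15: L (options 5(W), 10(W), 12(W), 14(W) are all W)
n=16: W (go to 15, an L position)
n=17: L (sole option 16(W) is W)
n=18: W (go to 9, an L position)
n=19: L (sole option 18(W) is W)
n=20: W (go to 15, an L position)
n=21: W (go to 7, an L position)
n=22: W (go to 11, an L position)
n=23: L (sole option 22(W) is W)
n=24: W (go to 23, an L position)
n=25: L (options 20(W), 24(W) are all W)
n=26: W (go to 13, an L position)
n=27: W (go to 9, an L position)
n=28: L (options 14(W), 21(W), 24(W), 26(W), 27(W) are all W)
n=29: W (go to 28, an L position)
n=30: W (go to 15, an L position)
n=31: L (sole option 30(W) is W)
n=32: W (go to 28, an L position)
n=33: W (go to 11, an L position)
From 33 the player to move can move to 11, reaching an L position.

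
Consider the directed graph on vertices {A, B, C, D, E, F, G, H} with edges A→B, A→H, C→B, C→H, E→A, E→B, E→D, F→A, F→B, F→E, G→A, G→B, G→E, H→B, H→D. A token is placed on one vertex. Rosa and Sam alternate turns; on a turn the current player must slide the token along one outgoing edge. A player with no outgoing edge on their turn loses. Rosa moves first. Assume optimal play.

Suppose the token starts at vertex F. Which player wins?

Rosa wins.

Label each position W (a win for the player to move) or L (a loss). A position with no legal move is L; any other position is W exactly when some move reaches an L, and L when every move reaches a W.
Every edge goes from a vertex to one that appears earlier in the order B, D, H, A, E, C, F, G, so processing vertices in that order labels each vertex after all of its successors.
B: no outgoing edge → L
D: no outgoing edge → L
H: can move to D, which is L ⇒ W
A: can move to B, which is L ⇒ W
E: can move to D, which is L ⇒ W
C: can move to B, which is L ⇒ W
F: can move to B, which is L ⇒ W
G: can move to B, which is L ⇒ W
From F Rosa can move to B, reaching an L position.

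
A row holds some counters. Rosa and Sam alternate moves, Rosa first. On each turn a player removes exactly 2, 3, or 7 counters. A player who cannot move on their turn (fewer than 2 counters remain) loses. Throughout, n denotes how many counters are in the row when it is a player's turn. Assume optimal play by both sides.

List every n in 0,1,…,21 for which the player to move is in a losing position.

0, 1, 5, 6, 10, 11, 15, 16, 20, 21

Positions with no move are L. A position that does have a move is losing for the player to move precisely when every available move leads to a winning position for the opponent. Fill in the labels:
n=0: no move → L
n=1: no move → L
n=2: reaches L-position 0 → W
n=3: reaches L-position 1 → W
n=4: reaches L-position 1 → W
n=5: only reaches 3(W), 2(W), all W → L
n=6: only reaches 4(W), 3(W), all W → L
n=7: reaches L-position 5 → W
n=8: reaches L-position 6 → W
n=9: reaches L-position 6 → W
n=10: only reaches 8(W), 7(W), 3(W), all W → L
n=11: only reaches 9(W), 8(W), 4(W), all W → L
n=12: reaches L-position 10 → W
n=13: reaches L-position 11 → W
n=14: reaches L-position 11 → W
n=15: only reaches 13(W), 12(W), 8(W), all W → L
n=16: only reaches 14(W), 13(W), 9(W), all W → L
n=17: reaches L-position 15 → W
n=18: reaches L-position 16 → W
n=19: reaches L-position 16 → W
n=20: only reaches 18(W), 17(W), 13(W), all W → L
n=21: only reaches 19(W), 18(W), 14(W), all W → L
Reading off the rows marked L gives the requested list; there are 10 such values of n.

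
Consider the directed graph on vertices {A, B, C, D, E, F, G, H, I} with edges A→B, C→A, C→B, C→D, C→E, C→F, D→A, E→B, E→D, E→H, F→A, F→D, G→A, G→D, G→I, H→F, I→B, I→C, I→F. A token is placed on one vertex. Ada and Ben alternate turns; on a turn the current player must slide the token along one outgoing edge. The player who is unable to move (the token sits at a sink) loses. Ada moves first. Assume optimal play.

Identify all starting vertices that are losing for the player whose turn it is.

Work bottom-up. With no move the player to move loses. Otherwise the position is W if at least one move leads to an L position for the opponent, and L if every move leads to a W.
Every edge goes from a vertex to one that appears earlier in the order B, A, D, F, H, E, C, I, G, so processing vertices in that order labels each vertex after all of its successors.
B: no outgoing edge → L
A: W (go to B, an L position)
D: L (sole option A(W) is W)
F: W (go to D, an L position)
H: L (sole option F(W) is W)
E: W (go to H, an L position)
C: W (go to D, an L position)
I: W (go to B, an L position)
G: W (go to D, an L position)
Reading off the rows marked L gives the requested list; there are 3 such vertices.

B, D, H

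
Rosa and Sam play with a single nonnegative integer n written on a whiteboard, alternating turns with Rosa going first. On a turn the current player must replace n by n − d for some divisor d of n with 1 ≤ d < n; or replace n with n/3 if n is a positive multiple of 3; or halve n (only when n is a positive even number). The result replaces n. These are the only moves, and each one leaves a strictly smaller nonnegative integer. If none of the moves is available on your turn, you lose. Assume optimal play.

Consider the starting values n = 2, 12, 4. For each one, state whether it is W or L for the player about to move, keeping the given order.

Use the standard recursion: the mover loses at a terminal position; elsewhere, the mover wins exactly when some move hands the opponent an L position.
n=0: no move → L
n=1: no move → L
n=2: →1(L), so W
n=3: →1(L), so W
n=4: →2(W), 3(W) — all W, so L
n=5: →4(L), so W
n=6: →4(L), so W
n=7: →6(W) only, which is W, so L
n=8: →4(L), so W
n=9: →3(W), 6(W), 8(W) — all W, so L
n=10: →9(L), so W
n=11: →10(W) only, which is W, so L
n=12: →4(L), so W

2: W, 12: W, 4: L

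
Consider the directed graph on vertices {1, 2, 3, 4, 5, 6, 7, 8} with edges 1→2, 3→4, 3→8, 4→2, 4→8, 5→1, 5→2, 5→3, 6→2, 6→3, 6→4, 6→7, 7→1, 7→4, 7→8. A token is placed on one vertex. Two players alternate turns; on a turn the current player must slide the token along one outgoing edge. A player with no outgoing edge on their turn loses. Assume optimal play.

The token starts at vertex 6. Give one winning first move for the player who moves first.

Positions with no move are L. A position that does have a move is losing for the player to move precisely when every available move leads to a winning position for the opponent. Fill in the labels:
Every edge goes from a vertex to one that appears earlier in the order 2, 8, 4, 1, 7, 3, 6, 5, so processing vertices in that order labels each vertex after all of its successors.
2: no outgoing edge → L
8: no outgoing edge → L
4: reaches L-position 8 → W
1: reaches L-position 2 → W
7: reaches L-position 8 → W
3: reaches L-position 8 → W
6: reaches L-position 2 → W
5: reaches L-position 2 → W
From 6, the L positions reachable in one move are: 2.

Move to 2.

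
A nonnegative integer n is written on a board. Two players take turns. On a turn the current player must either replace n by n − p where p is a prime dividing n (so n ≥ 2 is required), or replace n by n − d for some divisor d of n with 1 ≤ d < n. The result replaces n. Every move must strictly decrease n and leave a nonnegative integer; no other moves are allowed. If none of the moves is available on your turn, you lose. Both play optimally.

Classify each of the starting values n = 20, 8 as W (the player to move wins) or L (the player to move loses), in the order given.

Build the W/L table. Terminal = L. A non-terminal position is W if it has a move to some L; otherwise it is L.
n=0: no move → L
n=1: no move → L
n=2: reaches L-position 0 → W
n=3: reaches L-position 0 → W
n=4: only reaches 2(W), 3(W), all W → L
n=5: reaches L-position 0 → W
n=6: reaches L-position 4 → W
n=7: reaches L-position 0 → W
n=8: reaches L-position 4 → W
n=9: only reaches 6(W), 8(W), all W → L
n=10: reaches L-position 9 → W
n=11: reaches L-position 0 → W
n=12: reaches L-position 9 → W
n=13: reaches L-position 0 → W
n=14: only reaches 7(W), 12(W), 13(W), all W → L
n=15: reaches L-position 14 → W
n=16: reaches L-position 14 → W
n=17: reaches L-position 0 → W
n=18: reaches L-position 9 → W
n=19: reaches L-position 0 → W
n=20: only reaches 10(W), 15(W), 16(W), 18(W), 19(W), all W → L

20: L, 8: W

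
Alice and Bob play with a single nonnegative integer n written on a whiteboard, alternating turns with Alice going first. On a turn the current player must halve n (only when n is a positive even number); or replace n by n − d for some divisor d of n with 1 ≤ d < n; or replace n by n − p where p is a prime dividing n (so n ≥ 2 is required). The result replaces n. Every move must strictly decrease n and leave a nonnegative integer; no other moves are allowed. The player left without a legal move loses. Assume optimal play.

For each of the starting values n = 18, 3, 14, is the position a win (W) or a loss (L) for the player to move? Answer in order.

Positions with no move are L. A position that does have a move is losing for the player to move precisely when every available move leads to a winning position for the opponent. Fill in the labels:
n=0: no move → L
n=1: no move → L
n=2: reaches L-position 0 → W
n=3: reaches L-position 0 → W
n=4: only reaches 2(W), 3(W), all W → L
n=5: reaches L-position 0 → W
n=6: reaches L-position 4 → W
n=7: reaches L-position 0 → W
n=8: reaches L-position 4 → W
n=9: only reaches 6(W), 8(W), all W → L
n=10: reaches L-position 9 → W
n=11: reaches L-position 0 → W
n=12: reaches L-position 9 → W
n=13: reaches L-position 0 → W
n=14: only reaches 7(W), 12(W), 13(W), all W → L
n=15: reaches L-position 14 → W
n=16: reaches L-position 14 → W
n=17: reaches L-position 0 → W
n=18: reaches L-position 9 → W

18: W, 3: W, 14: L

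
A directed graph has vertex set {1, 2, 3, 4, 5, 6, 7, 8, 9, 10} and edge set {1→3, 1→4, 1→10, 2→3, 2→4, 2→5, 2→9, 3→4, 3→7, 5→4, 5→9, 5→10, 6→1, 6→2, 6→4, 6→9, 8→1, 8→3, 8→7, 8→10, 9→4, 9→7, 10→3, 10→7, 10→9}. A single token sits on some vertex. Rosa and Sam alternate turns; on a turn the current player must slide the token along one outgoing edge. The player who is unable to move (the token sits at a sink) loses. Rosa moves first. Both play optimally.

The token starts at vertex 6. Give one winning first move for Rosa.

Positions with no move are L. A position that does have a move is losing for the player to move precisely when every available move leads to a winning position for the opponent. Fill in the labels:
Every edge goes from a vertex to one that appears earlier in the order 4, 7, 3, 9, 10, 5, 1, 8, 2, 6, so processing vertices in that order labels each vertex after all of its successors.
4: no outgoing edge → L
7: no outgoing edge → L
3: W (go to 7, an L position)
9: W (go to 7, an L position)
10: W (go to 7, an L position)
5: W (go to 4, an L position)
1: W (go to 4, an L position)
8: W (go to 7, an L position)
2: W (go to 4, an L position)
6: W (go to 4, an L position)
From 6, the L positions reachable in one move are: 4.

Move to 4.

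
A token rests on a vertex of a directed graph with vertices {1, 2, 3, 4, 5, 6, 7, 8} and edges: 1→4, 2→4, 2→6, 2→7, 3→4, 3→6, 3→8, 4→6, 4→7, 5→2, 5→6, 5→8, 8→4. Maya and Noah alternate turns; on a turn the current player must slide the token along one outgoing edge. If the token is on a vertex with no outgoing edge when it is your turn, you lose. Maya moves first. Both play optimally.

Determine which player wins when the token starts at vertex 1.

Use the standard recursion: the mover loses at a terminal position; elsewhere, the mover wins exactly when some move hands the opponent an L position.
Every edge goes from a vertex to one that appears earlier in the order 6, 7, 4, 2, 8, 5, 3, 1, so processing vertices in that order labels each vertex after all of its successors.
6: no outgoing edge → L
7: no outgoing edge → L
4: reaches L-position 7 → W
2: reaches L-position 7 → W
8: only reaches 4(W), which is W → L
5: reaches L-position 8 → W
3: reaches L-position 8 → W
1: only reaches 4(W), which is W → L
The starting position 1 is L: whatever Maya does, the opponent receives a W position.

Noah wins.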